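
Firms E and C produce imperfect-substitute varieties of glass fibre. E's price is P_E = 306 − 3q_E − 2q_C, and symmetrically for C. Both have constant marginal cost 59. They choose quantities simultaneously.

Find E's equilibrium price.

151.625

Firm E's profit: π = q_E(306 − 3q_E − 2q_C) − 59q_E.
∂π/∂q_E = 247 − 6q_E − 2q_C = 0 ⇒ q_E = 247/6 − (1/3)q_C.
Setting q_E = q_C in the reaction function: q_E = 247/6 − (1/3)q_E, so q_E = (247/6) / (4/3) = 30.875.
P_E = 306 − 3·30.875 − 2·30.875 = 151.625.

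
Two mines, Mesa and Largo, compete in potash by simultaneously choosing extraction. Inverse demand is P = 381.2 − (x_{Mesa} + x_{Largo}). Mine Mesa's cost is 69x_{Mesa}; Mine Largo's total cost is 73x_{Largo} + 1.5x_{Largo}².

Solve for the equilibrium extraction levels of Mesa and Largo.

139.2, 33.8

Mine Mesa's profit: π = x_{Mesa}(381.2 − (x_{Mesa} + x_{Largo})) − 69x_{Mesa}.
∂π/∂x_{Mesa} = 312.2 − 2x_{Mesa} − x_{Largo} = 0, so x_{Mesa} = 156.1 − 0.5x_{Largo}.
For Largo: ∂π/∂x_{Largo} = 308.2 − 5x_{Largo} − x_{Mesa} = 0 ⇒ x_{Largo} = 61.64 − 0.2x_{Mesa}.
Plugging x_{Largo} into Mesa's best response: x_{Mesa} = 156.1 − 0.5(61.64 − 0.2x_{Mesa}) ⇒ 0.9x_{Mesa} = 125.28, so x_{Mesa} = 139.2.
Then x_{Largo} = 61.64 − 0.2·139.2 = 33.8.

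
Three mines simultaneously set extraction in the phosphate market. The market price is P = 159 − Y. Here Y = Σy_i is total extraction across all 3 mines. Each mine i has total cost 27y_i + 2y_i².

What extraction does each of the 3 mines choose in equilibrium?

16.5

A representative mine's profit is π_i = y_i(159 − Y) − 27y_i − 2y_i², with Y = y_i + Σ_{j≠i} y_j.
First-order condition: 132 − 6y_i − Σ_{j≠i} y_j = 0.
Imposing symmetry (y_j = y for all j) turns Σ_{j≠i} y_j into 2y, so 132 = 8y and y = 16.5.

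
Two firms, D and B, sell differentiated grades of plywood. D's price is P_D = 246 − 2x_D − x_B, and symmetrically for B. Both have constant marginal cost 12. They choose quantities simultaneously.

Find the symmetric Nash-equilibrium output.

Firm D's profit: π = x_D(246 − 2x_D − x_B) − 12x_D.
∂π/∂x_D = 234 − 4x_D − x_B = 0 ⇒ x_D = 58.5 − 0.25x_B.
The game is symmetric, so in equilibrium x_B = x_D: the reaction function gives 1.25x_D = 58.5, hence x_D = 46.8.

46.8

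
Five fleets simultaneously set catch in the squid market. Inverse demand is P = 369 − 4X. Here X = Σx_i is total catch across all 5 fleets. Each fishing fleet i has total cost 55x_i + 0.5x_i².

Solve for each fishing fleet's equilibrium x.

12.56

A representative fishing fleet's profit is π_i = x_i(369 − 4X) − 55x_i − 0.5x_i², with X = x_i + Σ_{j≠i} x_j.
First-order condition: 314 − 9x_i − 4Σ_{j≠i} x_j = 0.
With identical fishing fleets, set every x_j = x: then 314 − 9x − 16x = 0, i.e. x = 314/25 = 12.56.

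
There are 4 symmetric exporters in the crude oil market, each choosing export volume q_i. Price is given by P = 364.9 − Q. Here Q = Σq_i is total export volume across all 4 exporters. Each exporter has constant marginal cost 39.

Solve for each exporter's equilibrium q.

A representative exporter's profit is π_i = q_i(364.9 − Q) − 39q_i, with Q = q_i + Σ_{j≠i} q_j.
First-order condition: 325.9 − 2q_i − Σ_{j≠i} q_j = 0.
With identical exporters, set every q_j = q: then 325.9 − 2q − 3q = 0, i.e. q = 325.9/5 = 65.18.

65.18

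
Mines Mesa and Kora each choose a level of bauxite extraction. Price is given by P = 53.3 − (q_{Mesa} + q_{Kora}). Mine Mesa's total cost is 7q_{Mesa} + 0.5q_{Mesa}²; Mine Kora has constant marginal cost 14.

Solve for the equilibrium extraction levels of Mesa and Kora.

10.66, 14.32

Mine Mesa's profit: π = q_{Mesa}(53.3 − (q_{Mesa} + q_{Kora})) − 7q_{Mesa} − 0.5q_{Mesa}².
∂π/∂q_{Mesa} = 46.3 − 3q_{Mesa} − q_{Kora} = 0, so q_{Mesa} = 463/30 − (1/3)q_{Kora}.
For Kora: ∂π/∂q_{Kora} = 39.3 − 2q_{Kora} − q_{Mesa} = 0 ⇒ q_{Kora} = 19.65 − 0.5q_{Mesa}.
Solving the two reaction functions simultaneously: (1 − (−1/3)(−0.5))q_{Mesa} = 463/30 − (1/3)·19.65, so (5/6)q_{Mesa} = 533/60 and q_{Mesa} = 10.66.
Then q_{Kora} = 19.65 − 0.5·10.66 = 14.32.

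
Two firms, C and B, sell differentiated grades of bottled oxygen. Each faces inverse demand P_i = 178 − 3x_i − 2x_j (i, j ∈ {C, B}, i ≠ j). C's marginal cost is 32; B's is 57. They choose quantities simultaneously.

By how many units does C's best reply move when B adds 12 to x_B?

-4

Firm C's profit: π = x_C(178 − 3x_C − 2x_B) − 32x_C.
∂π/∂x_C = 146 − 6x_C − 2x_B = 0 ⇒ x_C = 73/3 − (1/3)x_B.
The reaction-function slope is −1/3, so a 12-unit rise in x_B moves x_C by −1/3 × 12 = −4. C's best response falls — the actions are strategic substitutes.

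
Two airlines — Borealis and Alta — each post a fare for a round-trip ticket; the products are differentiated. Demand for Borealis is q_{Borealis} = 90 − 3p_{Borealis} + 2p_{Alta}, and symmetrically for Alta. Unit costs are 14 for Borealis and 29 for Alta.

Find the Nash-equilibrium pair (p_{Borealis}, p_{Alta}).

35.8125, 41.4375

Borealis's profit: π = (p_{Borealis} − 14)(90 − 3p_{Borealis} + 2p_{Alta}).
∂π/∂p_{Borealis} = 132 − 6p_{Borealis} + 2p_{Alta} = 0 ⇒ p_{Borealis} = 22 + (1/3)p_{Alta}.
Similarly p_{Alta} = 29.5 + (1/3)p_{Borealis}.
Solving the two reaction functions simultaneously: (1 − (1/3)(1/3))p_{Borealis} = 22 + (1/3)·29.5, so (8/9)p_{Borealis} = 191/6 and p_{Borealis} = 35.8125.
Then p_{Alta} = 29.5 + (1/3)·35.8125 = 41.4375.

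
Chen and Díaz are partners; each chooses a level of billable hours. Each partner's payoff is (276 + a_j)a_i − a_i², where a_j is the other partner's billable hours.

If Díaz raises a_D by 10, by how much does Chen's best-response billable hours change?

5

Chen's payoff is (276 + a_D)a_C − a_C².
∂π/∂a_C = 276 + a_D − 2a_C = 0, so a_C = 138 + 0.5a_D.
The reaction-function slope is 0.5, so a 10-unit rise in a_D moves a_C by 0.5 × 10 = 5. Chen's best response rises — the actions are strategic complements.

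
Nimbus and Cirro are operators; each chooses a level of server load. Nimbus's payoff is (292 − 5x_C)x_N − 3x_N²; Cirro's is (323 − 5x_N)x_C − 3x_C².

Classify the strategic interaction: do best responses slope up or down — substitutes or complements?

strategic substitutes

Expanding Nimbus's payoff: 292x_N − 5x_Cx_N − 3x_N².
∂π/∂x_N = 292 − 5x_C − 6x_N = 0, so x_N = 146/3 − (5/6)x_C.
The best-response slope dx_N/dx_C = −5/6 < 0: the reaction function is downward-sloping, so the choices are strategic substitutes.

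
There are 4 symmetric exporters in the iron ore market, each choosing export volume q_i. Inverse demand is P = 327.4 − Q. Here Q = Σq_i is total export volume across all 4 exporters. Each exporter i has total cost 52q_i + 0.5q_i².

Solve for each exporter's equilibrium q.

45.9

A representative exporter's profit is π_i = q_i(327.4 − Q) − 52q_i − 0.5q_i², with Q = q_i + Σ_{j≠i} q_j.
First-order condition: 275.4 − 3q_i − Σ_{j≠i} q_j = 0.
With identical exporters, set every q_j = q: then 275.4 − 3q − 3q = 0, i.e. q = 275.4/6 = 45.9.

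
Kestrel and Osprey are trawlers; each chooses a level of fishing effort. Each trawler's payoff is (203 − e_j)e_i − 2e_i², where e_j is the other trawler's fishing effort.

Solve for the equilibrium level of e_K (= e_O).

40.6

Kestrel's payoff is (203 − e_O)e_K − 2e_K².
∂π/∂e_K = 203 − e_O − 4e_K = 0, so e_K = 50.75 − 0.25e_O.
By symmetry e_O = e_K; substituting into the reaction function, 1.25e_K = 50.75 and e_K = 40.6.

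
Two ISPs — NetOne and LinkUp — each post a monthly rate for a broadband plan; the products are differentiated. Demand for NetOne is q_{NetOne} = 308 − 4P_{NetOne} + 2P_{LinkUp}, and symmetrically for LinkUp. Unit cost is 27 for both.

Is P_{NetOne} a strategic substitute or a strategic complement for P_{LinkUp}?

NetOne's profit: π = (P_{NetOne} − 27)(308 − 4P_{NetOne} + 2P_{LinkUp}).
∂π/∂P_{NetOne} = 416 − 8P_{NetOne} + 2P_{LinkUp} = 0 ⇒ P_{NetOne} = 52 + 0.25P_{LinkUp}.
The best-response slope dP_{NetOne}/dP_{LinkUp} = 0.25 > 0: the reaction function is upward-sloping, so the choices are strategic complements.

strategic complements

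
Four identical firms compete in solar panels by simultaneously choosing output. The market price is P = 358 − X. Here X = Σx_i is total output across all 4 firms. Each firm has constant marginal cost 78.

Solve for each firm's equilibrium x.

56

A representative firm's profit is π_i = x_i(358 − X) − 78x_i, with X = x_i + Σ_{j≠i} x_j.
First-order condition: 280 − 2x_i − Σ_{j≠i} x_j = 0.
With identical firms, set every x_j = x: then 280 − 2x − 3x = 0, i.e. x = 280/5 = 56.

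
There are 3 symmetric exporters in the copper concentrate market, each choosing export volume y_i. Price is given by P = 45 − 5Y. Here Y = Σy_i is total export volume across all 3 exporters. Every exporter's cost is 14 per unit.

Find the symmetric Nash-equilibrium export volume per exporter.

A representative exporter's profit is π_i = y_i(45 − 5Y) − 14y_i, with Y = y_i + Σ_{j≠i} y_j.
First-order condition: 31 − 10y_i − 5Σ_{j≠i} y_j = 0.
With identical exporters, set every y_j = y: then 31 − 10y − 10y = 0, i.e. y = 31/20 = 1.55.

1.55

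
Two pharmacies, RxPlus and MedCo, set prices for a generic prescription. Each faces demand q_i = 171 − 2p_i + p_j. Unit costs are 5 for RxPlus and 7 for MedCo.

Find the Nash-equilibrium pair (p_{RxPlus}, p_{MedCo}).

RxPlus's profit: π = (p_{RxPlus} − 5)(171 − 2p_{RxPlus} + p_{MedCo}).
∂π/∂p_{RxPlus} = 181 − 4p_{RxPlus} + p_{MedCo} = 0 ⇒ p_{RxPlus} = 45.25 + 0.25p_{MedCo}.
Similarly p_{MedCo} = 46.25 + 0.25p_{RxPlus}.
Solving the two reaction functions simultaneously: (1 − (0.25)(0.25))p_{RxPlus} = 45.25 + 0.25·46.25, so 0.9375p_{RxPlus} = 56.8125 and p_{RxPlus} = 60.6.
Then p_{MedCo} = 46.25 + 0.25·60.6 = 61.4.

60.6, 61.4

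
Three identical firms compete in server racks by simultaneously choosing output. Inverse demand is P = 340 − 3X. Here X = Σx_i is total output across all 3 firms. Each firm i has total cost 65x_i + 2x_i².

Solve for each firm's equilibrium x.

A representative firm's profit is π_i = x_i(340 − 3X) − 65x_i − 2x_i², with X = x_i + Σ_{j≠i} x_j.
First-order condition: 275 − 10x_i − 3Σ_{j≠i} x_j = 0.
In a symmetric equilibrium every firm chooses the same x, so Σ_{j≠i} x_j = 2x. The condition becomes 275 − 16x = 0, giving x = 275/16 = 17.1875.

17.1875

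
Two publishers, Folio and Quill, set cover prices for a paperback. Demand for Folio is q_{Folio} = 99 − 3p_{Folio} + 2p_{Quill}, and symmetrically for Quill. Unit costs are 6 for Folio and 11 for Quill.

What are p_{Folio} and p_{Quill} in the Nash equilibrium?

30.1875, 32.0625

Folio's profit: π = (p_{Folio} − 6)(99 − 3p_{Folio} + 2p_{Quill}).
∂π/∂p_{Folio} = 117 − 6p_{Folio} + 2p_{Quill} = 0 ⇒ p_{Folio} = 19.5 + (1/3)p_{Quill}.
Similarly p_{Quill} = 22 + (1/3)p_{Folio}.
Solving the two reaction functions simultaneously: (1 − (1/3)(1/3))p_{Folio} = 19.5 + (1/3)·22, so (8/9)p_{Folio} = 161/6 and p_{Folio} = 30.1875.
Then p_{Quill} = 22 + (1/3)·30.1875 = 32.0625.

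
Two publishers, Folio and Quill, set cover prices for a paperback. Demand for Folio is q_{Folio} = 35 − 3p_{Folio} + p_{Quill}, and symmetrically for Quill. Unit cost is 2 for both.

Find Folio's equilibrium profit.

Folio's profit: π = (p_{Folio} − 2)(35 − 3p_{Folio} + p_{Quill}).
∂π/∂p_{Folio} = 41 − 6p_{Folio} + p_{Quill} = 0 ⇒ p_{Folio} = 41/6 + (1/6)p_{Quill}.
The game is symmetric, so in equilibrium p_{Quill} = p_{Folio}: the reaction function gives (5/6)p_{Folio} = 41/6, hence p_{Folio} = 8.2.
q_{Folio} = 35 − 3·8.2 + 8.2 = 18.6.
Profit = (8.2 − 2)·18.6 = 115.32.

115.32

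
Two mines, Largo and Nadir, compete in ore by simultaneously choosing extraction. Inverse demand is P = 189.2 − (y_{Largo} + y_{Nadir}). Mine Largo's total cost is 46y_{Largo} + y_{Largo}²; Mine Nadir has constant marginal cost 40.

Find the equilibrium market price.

104.8

Mine Largo's profit: π = y_{Largo}(189.2 − (y_{Largo} + y_{Nadir})) − 46y_{Largo} − y_{Largo}².
∂π/∂y_{Largo} = 143.2 − 4y_{Largo} − y_{Nadir} = 0, so y_{Largo} = 35.8 − 0.25y_{Nadir}.
For Nadir: ∂π/∂y_{Nadir} = 149.2 − 2y_{Nadir} − y_{Largo} = 0 ⇒ y_{Nadir} = 74.6 − 0.5y_{Largo}.
Plugging y_{Nadir} into Largo's best response: y_{Largo} = 35.8 − 0.25(74.6 − 0.5y_{Largo}) ⇒ 0.875y_{Largo} = 17.15, so y_{Largo} = 19.6.
Then y_{Nadir} = 74.6 − 0.5·19.6 = 64.8.
Equilibrium price: P = 189.2 − 84.4 = 104.8.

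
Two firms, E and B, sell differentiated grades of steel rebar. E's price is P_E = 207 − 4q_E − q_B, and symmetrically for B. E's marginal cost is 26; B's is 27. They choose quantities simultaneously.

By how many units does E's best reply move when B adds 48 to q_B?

-6

Firm E's profit: π = q_E(207 − 4q_E − q_B) − 26q_E.
∂π/∂q_E = 181 − 8q_E − q_B = 0 ⇒ q_E = 22.625 − 0.125q_B.
The reaction-function slope is −0.125, so a 48-unit rise in q_B moves q_E by −0.125 × 48 = −6. E's best response falls — the actions are strategic substitutes.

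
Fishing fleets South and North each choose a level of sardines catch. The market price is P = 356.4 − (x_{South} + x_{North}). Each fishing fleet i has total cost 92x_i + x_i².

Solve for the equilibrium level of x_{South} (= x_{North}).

52.88

Fishing fleet South's profit: π = x_{South}(356.4 − (x_{South} + x_{North})) − 92x_{South} − x_{South}².
∂π/∂x_{South} = 264.4 − 4x_{South} − x_{North} = 0, so x_{South} = 66.1 − 0.25x_{North}.
Setting x_{South} = x_{North} in the reaction function: x_{South} = 66.1 − 0.25x_{South}, so x_{South} = 66.1 / 1.25 = 52.88.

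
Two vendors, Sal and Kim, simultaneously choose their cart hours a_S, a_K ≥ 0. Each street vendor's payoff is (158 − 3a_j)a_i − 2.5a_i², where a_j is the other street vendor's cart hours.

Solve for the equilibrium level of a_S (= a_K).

Sal's payoff is (158 − 3a_K)a_S − 2.5a_S².
∂π/∂a_S = 158 − 3a_K − 5a_S = 0, so a_S = 31.6 − 0.6a_K.
By symmetry a_K = a_S; substituting into the reaction function, 1.6a_S = 31.6 and a_S = 19.75.

19.75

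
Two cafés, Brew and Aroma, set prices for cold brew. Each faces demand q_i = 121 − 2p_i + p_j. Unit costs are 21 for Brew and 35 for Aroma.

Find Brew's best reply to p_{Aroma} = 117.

Brew's profit: π = (p_{Brew} − 21)(121 − 2p_{Brew} + p_{Aroma}).
∂π/∂p_{Brew} = 163 − 4p_{Brew} + p_{Aroma} = 0 ⇒ p_{Brew} = 40.75 + 0.25p_{Aroma}.
At p_{Aroma} = 117: p_{Brew} = 40.75 + 0.25·117 = 70.

70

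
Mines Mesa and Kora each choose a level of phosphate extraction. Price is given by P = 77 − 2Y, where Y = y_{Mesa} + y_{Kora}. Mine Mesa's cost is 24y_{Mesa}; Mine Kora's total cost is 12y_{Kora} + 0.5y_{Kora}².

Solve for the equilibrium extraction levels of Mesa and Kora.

Mine Mesa's profit: π = y_{Mesa}(77 − 2(y_{Mesa} + y_{Kora})) − 24y_{Mesa}.
∂π/∂y_{Mesa} = 53 − 4y_{Mesa} − 2y_{Kora} = 0, so y_{Mesa} = 13.25 − 0.5y_{Kora}.
For Kora: ∂π/∂y_{Kora} = 65 − 5y_{Kora} − 2y_{Mesa} = 0 ⇒ y_{Kora} = 13 − 0.4y_{Mesa}.
Solving the two reaction functions simultaneously: (1 − (−0.5)(−0.4))y_{Mesa} = 13.25 − 0.5·13, so 0.8y_{Mesa} = 6.75 and y_{Mesa} = 8.4375.
Then y_{Kora} = 13 − 0.4·8.4375 = 9.625.

8.4375, 9.625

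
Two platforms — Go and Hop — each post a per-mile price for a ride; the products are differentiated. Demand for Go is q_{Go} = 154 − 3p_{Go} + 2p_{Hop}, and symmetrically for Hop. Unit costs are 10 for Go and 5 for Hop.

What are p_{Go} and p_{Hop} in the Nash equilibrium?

Go's profit: π = (p_{Go} − 10)(154 − 3p_{Go} + 2p_{Hop}).
∂π/∂p_{Go} = 184 − 6p_{Go} + 2p_{Hop} = 0 ⇒ p_{Go} = 92/3 + (1/3)p_{Hop}.
Similarly p_{Hop} = 169/6 + (1/3)p_{Go}.
Solving the two reaction functions simultaneously: (1 − (1/3)(1/3))p_{Go} = 92/3 + (1/3)·(169/6), so (8/9)p_{Go} = 721/18 and p_{Go} = 45.0625.
Then p_{Hop} = 169/6 + (1/3)·45.0625 = 43.1875.

45.0625, 43.1875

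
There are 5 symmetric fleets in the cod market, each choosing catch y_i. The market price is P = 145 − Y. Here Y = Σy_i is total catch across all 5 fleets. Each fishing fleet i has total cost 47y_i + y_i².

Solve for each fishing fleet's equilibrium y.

12.25

A representative fishing fleet's profit is π_i = y_i(145 − Y) − 47y_i − y_i², with Y = y_i + Σ_{j≠i} y_j.
First-order condition: 98 − 4y_i − Σ_{j≠i} y_j = 0.
In a symmetric equilibrium every fishing fleet chooses the same y, so Σ_{j≠i} y_j = 4y. The condition becomes 98 − 8y = 0, giving y = 98/8 = 12.25.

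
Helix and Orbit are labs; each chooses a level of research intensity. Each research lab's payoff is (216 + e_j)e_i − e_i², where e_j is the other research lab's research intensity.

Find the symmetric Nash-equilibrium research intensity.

Helix's payoff is (216 + e_O)e_H − e_H².
∂π/∂e_H = 216 + e_O − 2e_H = 0, so e_H = 108 + 0.5e_O.
Setting e_H = e_O in the reaction function: e_H = 108 + 0.5e_H, so e_H = 108 / 0.5 = 216.

216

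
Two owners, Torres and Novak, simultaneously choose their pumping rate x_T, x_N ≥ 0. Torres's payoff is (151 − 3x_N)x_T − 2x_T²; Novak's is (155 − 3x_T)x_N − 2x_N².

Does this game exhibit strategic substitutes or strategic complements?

strategic substitutes

Expanding Torres's payoff: 151x_T − 3x_Nx_T − 2x_T².
∂π/∂x_T = 151 − 3x_N − 4x_T = 0, so x_T = 37.75 − 0.75x_N.
The best-response slope dx_T/dx_N = −0.75 < 0: the reaction function is downward-sloping, so the choices are strategic substitutes.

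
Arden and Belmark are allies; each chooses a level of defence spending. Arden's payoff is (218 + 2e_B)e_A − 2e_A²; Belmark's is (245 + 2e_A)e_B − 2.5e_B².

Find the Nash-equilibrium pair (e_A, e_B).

Expanding Arden's payoff: 218e_A + 2e_Be_A − 2e_A².
∂π/∂e_A = 218 + 2e_B − 4e_A = 0, so e_A = 54.5 + 0.5e_B.
Likewise for Belmark: e_B = 49 + 0.4e_A.
Solving the two reaction functions simultaneously: (1 − (0.5)(0.4))e_A = 54.5 + 0.5·49, so 0.8e_A = 79 and e_A = 98.75.
Then e_B = 49 + 0.4·98.75 = 88.5.

98.75, 88.5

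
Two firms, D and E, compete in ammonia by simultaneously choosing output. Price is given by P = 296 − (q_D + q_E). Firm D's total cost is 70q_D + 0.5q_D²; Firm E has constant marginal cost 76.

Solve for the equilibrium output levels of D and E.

Firm D's profit: π = q_D(296 − (q_D + q_E)) − 70q_D − 0.5q_D².
∂π/∂q_D = 226 − 3q_D − q_E = 0, so q_D = 226/3 − (1/3)q_E.
For E: ∂π/∂q_E = 220 − 2q_E − q_D = 0 ⇒ q_E = 110 − 0.5q_D.
Substituting the second reaction function into the first: q_D = 226/3 − (1/3)(110 − 0.5q_D), which gives (5/6)q_D = 116/3 ⇒ q_D = 46.4.
Then q_E = 110 − 0.5·46.4 = 86.8.

46.4, 86.8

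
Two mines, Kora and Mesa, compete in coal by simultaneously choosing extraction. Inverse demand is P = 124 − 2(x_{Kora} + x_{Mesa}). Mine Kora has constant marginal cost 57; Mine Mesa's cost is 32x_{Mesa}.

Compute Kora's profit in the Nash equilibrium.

Mine Kora's profit: π = x_{Kora}(124 − 2(x_{Kora} + x_{Mesa})) − 57x_{Kora}.
∂π/∂x_{Kora} = 67 − 4x_{Kora} − 2x_{Mesa} = 0, so x_{Kora} = 16.75 − 0.5x_{Mesa}.
By the same steps for Mesa: x_{Mesa} = 23 − 0.5x_{Kora}.
Substituting the second reaction function into the first: x_{Kora} = 16.75 − 0.5(23 − 0.5x_{Kora}), which gives 0.75x_{Kora} = 5.25 ⇒ x_{Kora} = 7.
Then x_{Mesa} = 23 − 0.5·7 = 19.5.
Price P = 124 − 2·26.5 = 71.
Kora's profit: (71 − 57)·7 = 98.

98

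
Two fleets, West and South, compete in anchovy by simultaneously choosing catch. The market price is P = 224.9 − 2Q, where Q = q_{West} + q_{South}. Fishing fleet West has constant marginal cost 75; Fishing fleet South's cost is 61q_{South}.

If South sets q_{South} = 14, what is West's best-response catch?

30.475

Fishing fleet West's profit: π = q_{West}(224.9 − 2(q_{West} + q_{South})) − 75q_{West}.
∂π/∂q_{West} = 149.9 − 4q_{West} − 2q_{South} = 0, so q_{West} = 37.475 − 0.5q_{South}.
At q_{South} = 14: q_{West} = 37.475 − 0.5·14 = 30.475.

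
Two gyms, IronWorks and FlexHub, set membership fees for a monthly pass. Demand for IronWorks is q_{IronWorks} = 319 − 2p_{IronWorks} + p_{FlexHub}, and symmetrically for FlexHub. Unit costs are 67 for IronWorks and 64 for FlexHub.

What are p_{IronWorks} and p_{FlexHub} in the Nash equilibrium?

IronWorks's profit: π = (p_{IronWorks} − 67)(319 − 2p_{IronWorks} + p_{FlexHub}).
∂π/∂p_{IronWorks} = 453 − 4p_{IronWorks} + p_{FlexHub} = 0 ⇒ p_{IronWorks} = 113.25 + 0.25p_{FlexHub}.
Similarly p_{FlexHub} = 111.75 + 0.25p_{IronWorks}.
Substituting the second reaction function into the first: p_{IronWorks} = 113.25 + 0.25(111.75 + 0.25p_{IronWorks}), which gives 0.9375p_{IronWorks} = 141.1875 ⇒ p_{IronWorks} = 150.6.
Then p_{FlexHub} = 111.75 + 0.25·150.6 = 149.4.

150.6, 149.4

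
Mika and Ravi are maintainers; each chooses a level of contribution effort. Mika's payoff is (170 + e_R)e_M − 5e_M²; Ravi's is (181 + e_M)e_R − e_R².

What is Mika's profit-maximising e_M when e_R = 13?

18.3

Expanding Mika's payoff: 170e_M + e_Re_M − 5e_M².
∂π/∂e_M = 170 + e_R − 10e_M = 0, so e_M = 17 + 0.1e_R.
At e_R = 13: e_M = 17 + 0.1·13 = 18.3.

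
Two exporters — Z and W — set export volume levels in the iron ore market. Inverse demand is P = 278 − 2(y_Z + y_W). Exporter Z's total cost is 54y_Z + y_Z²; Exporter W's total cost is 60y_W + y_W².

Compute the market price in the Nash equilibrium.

Exporter Z's profit: π = y_Z(278 − 2(y_Z + y_W)) − 54y_Z − y_Z².
∂π/∂y_Z = 224 − 6y_Z − 2y_W = 0, so y_Z = 112/3 − (1/3)y_W.
By the same steps for W: y_W = 109/3 − (1/3)y_Z.
Plugging y_W into Z's best response: y_Z = 112/3 − (1/3)(109/3 − (1/3)y_Z) ⇒ (8/9)y_Z = 227/9, so y_Z = 28.375.
Then y_W = 109/3 − (1/3)·28.375 = 26.875.
Equilibrium price: P = 278 − 2·55.25 = 167.5.

167.5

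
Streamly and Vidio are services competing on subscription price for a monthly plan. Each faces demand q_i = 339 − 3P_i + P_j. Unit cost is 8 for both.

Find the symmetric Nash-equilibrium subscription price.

Streamly's profit: π = (P_{Streamly} − 8)(339 − 3P_{Streamly} + P_{Vidio}).
∂π/∂P_{Streamly} = 363 − 6P_{Streamly} + P_{Vidio} = 0 ⇒ P_{Streamly} = 60.5 + (1/6)P_{Vidio}.
By symmetry P_{Vidio} = P_{Streamly}; substituting into the reaction function, (5/6)P_{Streamly} = 60.5 and P_{Streamly} = 72.6.

72.6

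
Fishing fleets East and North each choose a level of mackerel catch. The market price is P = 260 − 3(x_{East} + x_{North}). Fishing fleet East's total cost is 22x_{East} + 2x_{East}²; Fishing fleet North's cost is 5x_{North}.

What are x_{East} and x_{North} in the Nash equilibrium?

13, 36

Fishing fleet East's profit: π = x_{East}(260 − 3(x_{East} + x_{North})) − 22x_{East} − 2x_{East}².
∂π/∂x_{East} = 238 − 10x_{East} − 3x_{North} = 0, so x_{East} = 23.8 − 0.3x_{North}.
For North: ∂π/∂x_{North} = 255 − 6x_{North} − 3x_{East} = 0 ⇒ x_{North} = 42.5 − 0.5x_{East}.
Solving the two reaction functions simultaneously: (1 − (−0.3)(−0.5))x_{East} = 23.8 − 0.3·42.5, so 0.85x_{East} = 11.05 and x_{East} = 13.
Then x_{North} = 42.5 − 0.5·13 = 36.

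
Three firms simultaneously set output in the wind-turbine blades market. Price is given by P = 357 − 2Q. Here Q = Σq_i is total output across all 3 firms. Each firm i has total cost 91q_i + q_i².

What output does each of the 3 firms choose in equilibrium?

26.6

A representative firm's profit is π_i = q_i(357 − 2Q) − 91q_i − q_i², with Q = q_i + Σ_{j≠i} q_j.
First-order condition: 266 − 6q_i − 2Σ_{j≠i} q_j = 0.
Imposing symmetry (q_j = q for all j) turns Σ_{j≠i} q_j into 2q, so 266 = 10q and q = 26.6.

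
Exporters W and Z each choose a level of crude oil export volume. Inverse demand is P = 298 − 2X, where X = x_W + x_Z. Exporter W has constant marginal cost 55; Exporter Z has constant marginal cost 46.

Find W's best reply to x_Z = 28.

46.75

Exporter W's profit: π = x_W(298 − 2(x_W + x_Z)) − 55x_W.
∂π/∂x_W = 243 − 4x_W − 2x_Z = 0, so x_W = 60.75 − 0.5x_Z.
At x_Z = 28: x_W = 60.75 − 0.5·28 = 46.75.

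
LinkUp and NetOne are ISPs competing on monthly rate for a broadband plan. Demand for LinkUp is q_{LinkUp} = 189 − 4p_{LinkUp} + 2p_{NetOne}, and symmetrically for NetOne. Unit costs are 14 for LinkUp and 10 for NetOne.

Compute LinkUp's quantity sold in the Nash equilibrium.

105.2

LinkUp's profit: π = (p_{LinkUp} − 14)(189 − 4p_{LinkUp} + 2p_{NetOne}).
∂π/∂p_{LinkUp} = 245 − 8p_{LinkUp} + 2p_{NetOne} = 0 ⇒ p_{LinkUp} = 30.625 + 0.25p_{NetOne}.
Similarly p_{NetOne} = 28.625 + 0.25p_{LinkUp}.
Substituting the second reaction function into the first: p_{LinkUp} = 30.625 + 0.25(28.625 + 0.25p_{LinkUp}), which gives 0.9375p_{LinkUp} = 1209/32 ⇒ p_{LinkUp} = 40.3.
Then p_{NetOne} = 28.625 + 0.25·40.3 = 38.7.
q_{LinkUp} = 189 − 4·40.3 + 2·38.7 = 105.2.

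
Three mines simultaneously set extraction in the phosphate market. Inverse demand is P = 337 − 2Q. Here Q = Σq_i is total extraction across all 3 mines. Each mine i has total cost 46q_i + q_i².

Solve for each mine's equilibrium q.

29.1

A representative mine's profit is π_i = q_i(337 − 2Q) − 46q_i − q_i², with Q = q_i + Σ_{j≠i} q_j.
First-order condition: 291 − 6q_i − 2Σ_{j≠i} q_j = 0.
Imposing symmetry (q_j = q for all j) turns Σ_{j≠i} q_j into 2q, so 291 = 10q and q = 29.1.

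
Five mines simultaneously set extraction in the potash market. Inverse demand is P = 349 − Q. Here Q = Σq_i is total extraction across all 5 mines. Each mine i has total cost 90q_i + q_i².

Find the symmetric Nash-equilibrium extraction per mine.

A representative mine's profit is π_i = q_i(349 − Q) − 90q_i − q_i², with Q = q_i + Σ_{j≠i} q_j.
First-order condition: 259 − 4q_i − Σ_{j≠i} q_j = 0.
With identical mines, set every q_j = q: then 259 − 4q − 4q = 0, i.e. q = 259/8 = 32.375.

32.375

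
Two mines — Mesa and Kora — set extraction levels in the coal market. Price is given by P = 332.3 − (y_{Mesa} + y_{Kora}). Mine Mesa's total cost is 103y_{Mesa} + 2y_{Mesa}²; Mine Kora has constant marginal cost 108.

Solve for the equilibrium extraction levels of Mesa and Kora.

21.3, 101.5

Mine Mesa's profit: π = y_{Mesa}(332.3 − (y_{Mesa} + y_{Kora})) − 103y_{Mesa} − 2y_{Mesa}².
∂π/∂y_{Mesa} = 229.3 − 6y_{Mesa} − y_{Kora} = 0, so y_{Mesa} = 2293/60 − (1/6)y_{Kora}.
For Kora: ∂π/∂y_{Kora} = 224.3 − 2y_{Kora} − y_{Mesa} = 0 ⇒ y_{Kora} = 112.15 − 0.5y_{Mesa}.
Plugging y_{Kora} into Mesa's best response: y_{Mesa} = 2293/60 − (1/6)(112.15 − 0.5y_{Mesa}) ⇒ (11/12)y_{Mesa} = 19.525, so y_{Mesa} = 21.3.
Then y_{Kora} = 112.15 − 0.5·21.3 = 101.5.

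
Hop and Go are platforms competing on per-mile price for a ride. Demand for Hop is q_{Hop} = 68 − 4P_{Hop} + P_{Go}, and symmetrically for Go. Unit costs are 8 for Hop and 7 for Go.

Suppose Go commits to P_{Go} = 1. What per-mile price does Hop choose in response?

Hop's profit: π = (P_{Hop} − 8)(68 − 4P_{Hop} + P_{Go}).
∂π/∂P_{Hop} = 100 − 8P_{Hop} + P_{Go} = 0 ⇒ P_{Hop} = 12.5 + 0.125P_{Go}.
At P_{Go} = 1: P_{Hop} = 12.5 + 0.125·1 = 12.625.

12.625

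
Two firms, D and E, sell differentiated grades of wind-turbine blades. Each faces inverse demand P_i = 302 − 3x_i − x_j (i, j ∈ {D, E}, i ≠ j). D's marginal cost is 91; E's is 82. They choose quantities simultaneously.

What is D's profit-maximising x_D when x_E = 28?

Firm D's profit: π = x_D(302 − 3x_D − x_E) − 91x_D.
∂π/∂x_D = 211 − 6x_D − x_E = 0 ⇒ x_D = 211/6 − (1/6)x_E.
At x_E = 28: x_D = 211/6 − (1/6)·28 = 30.5.

30.5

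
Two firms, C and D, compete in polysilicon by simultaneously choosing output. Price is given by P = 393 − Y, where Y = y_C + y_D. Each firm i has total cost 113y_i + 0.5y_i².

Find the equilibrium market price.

253

Firm C's profit: π = y_C(393 − (y_C + y_D)) − 113y_C − 0.5y_C².
∂π/∂y_C = 280 − 3y_C − y_D = 0, so y_C = 280/3 − (1/3)y_D.
By symmetry y_D = y_C; substituting into the reaction function, (4/3)y_C = 280/3 and y_C = 70.
Equilibrium price: P = 393 − 140 = 253.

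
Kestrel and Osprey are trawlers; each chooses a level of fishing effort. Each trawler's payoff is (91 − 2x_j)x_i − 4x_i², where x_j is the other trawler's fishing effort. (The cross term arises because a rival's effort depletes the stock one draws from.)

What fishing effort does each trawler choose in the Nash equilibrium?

Kestrel's payoff is (91 − 2x_O)x_K − 4x_K².
∂π/∂x_K = 91 − 2x_O − 8x_K = 0, so x_K = 11.375 − 0.25x_O.
Setting x_K = x_O in the reaction function: x_K = 11.375 − 0.25x_K, so x_K = 11.375 / 1.25 = 9.1.

9.1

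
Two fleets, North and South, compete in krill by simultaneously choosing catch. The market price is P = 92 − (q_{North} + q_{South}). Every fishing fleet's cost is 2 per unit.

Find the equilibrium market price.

32

Fishing fleet North's profit: π = q_{North}(92 − (q_{North} + q_{South})) − 2q_{North}.
∂π/∂q_{North} = 90 − 2q_{North} − q_{South} = 0, so q_{North} = 45 − 0.5q_{South}.
The game is symmetric, so in equilibrium q_{South} = q_{North}: the reaction function gives 1.5q_{North} = 45, hence q_{North} = 30.
Equilibrium price: P = 92 − 60 = 32.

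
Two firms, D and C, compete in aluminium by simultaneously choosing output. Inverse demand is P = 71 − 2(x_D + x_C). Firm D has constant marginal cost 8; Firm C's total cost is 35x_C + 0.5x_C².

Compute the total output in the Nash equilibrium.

16.3125

Firm D's profit: π = x_D(71 − 2(x_D + x_C)) − 8x_D.
∂π/∂x_D = 63 − 4x_D − 2x_C = 0, so x_D = 15.75 − 0.5x_C.
For C: ∂π/∂x_C = 36 − 5x_C − 2x_D = 0 ⇒ x_C = 7.2 − 0.4x_D.
Plugging x_C into D's best response: x_D = 15.75 − 0.5(7.2 − 0.4x_D) ⇒ 0.8x_D = 12.15, so x_D = 15.1875.
Then x_C = 7.2 − 0.4·15.1875 = 1.125.
Total output: 15.1875 + 1.125 = 16.3125.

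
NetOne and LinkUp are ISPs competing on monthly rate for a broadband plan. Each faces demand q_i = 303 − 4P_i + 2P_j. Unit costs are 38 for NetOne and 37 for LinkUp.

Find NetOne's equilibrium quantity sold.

150.8

NetOne's profit: π = (P_{NetOne} − 38)(303 − 4P_{NetOne} + 2P_{LinkUp}).
∂π/∂P_{NetOne} = 455 − 8P_{NetOne} + 2P_{LinkUp} = 0 ⇒ P_{NetOne} = 56.875 + 0.25P_{LinkUp}.
Similarly P_{LinkUp} = 56.375 + 0.25P_{NetOne}.
Substituting the second reaction function into the first: P_{NetOne} = 56.875 + 0.25(56.375 + 0.25P_{NetOne}), which gives 0.9375P_{NetOne} = 2271/32 ⇒ P_{NetOne} = 75.7.
Then P_{LinkUp} = 56.375 + 0.25·75.7 = 75.3.
q_{NetOne} = 303 − 4·75.7 + 2·75.3 = 150.8.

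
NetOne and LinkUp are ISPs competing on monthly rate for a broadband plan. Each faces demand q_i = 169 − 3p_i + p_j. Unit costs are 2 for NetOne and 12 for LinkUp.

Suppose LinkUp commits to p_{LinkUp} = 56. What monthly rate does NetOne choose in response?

38.5

NetOne's profit: π = (p_{NetOne} − 2)(169 − 3p_{NetOne} + p_{LinkUp}).
∂π/∂p_{NetOne} = 175 − 6p_{NetOne} + p_{LinkUp} = 0 ⇒ p_{NetOne} = 175/6 + (1/6)p_{LinkUp}.
At p_{LinkUp} = 56: p_{NetOne} = 175/6 + (1/6)·56 = 38.5.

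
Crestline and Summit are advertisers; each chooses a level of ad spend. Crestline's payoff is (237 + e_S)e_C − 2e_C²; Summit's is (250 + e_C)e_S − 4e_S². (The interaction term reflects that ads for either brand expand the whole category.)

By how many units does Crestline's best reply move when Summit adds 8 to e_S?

Expanding Crestline's payoff: 237e_C + e_Se_C − 2e_C².
∂π/∂e_C = 237 + e_S − 4e_C = 0, so e_C = 59.25 + 0.25e_S.
The reaction-function slope is 0.25, so an 8-unit rise in e_S moves e_C by 0.25 × 8 = 2. Crestline's best response rises — the actions are strategic complements.

2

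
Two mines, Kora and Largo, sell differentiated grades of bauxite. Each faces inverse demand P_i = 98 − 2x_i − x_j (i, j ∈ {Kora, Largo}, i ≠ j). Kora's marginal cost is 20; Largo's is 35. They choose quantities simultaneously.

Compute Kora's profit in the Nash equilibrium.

Mine Kora's profit: π = x_{Kora}(98 − 2x_{Kora} − x_{Largo}) − 20x_{Kora}.
∂π/∂x_{Kora} = 78 − 4x_{Kora} − x_{Largo} = 0 ⇒ x_{Kora} = 19.5 − 0.25x_{Largo}.
Similarly x_{Largo} = 15.75 − 0.25x_{Kora}.
Plugging x_{Largo} into Kora's best response: x_{Kora} = 19.5 − 0.25(15.75 − 0.25x_{Kora}) ⇒ 0.9375x_{Kora} = 15.5625, so x_{Kora} = 16.6.
Then x_{Largo} = 15.75 − 0.25·16.6 = 11.6.
P_{Kora} = 98 − 2·16.6 − 11.6 = 53.2.
Profit = (53.2 − 20)·16.6 = 551.12.

551.12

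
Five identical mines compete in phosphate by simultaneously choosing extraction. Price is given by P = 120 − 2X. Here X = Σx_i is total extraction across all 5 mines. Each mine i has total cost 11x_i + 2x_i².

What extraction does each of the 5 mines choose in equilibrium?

A representative mine's profit is π_i = x_i(120 − 2X) − 11x_i − 2x_i², with X = x_i + Σ_{j≠i} x_j.
First-order condition: 109 − 8x_i − 2Σ_{j≠i} x_j = 0.
With identical mines, set every x_j = x: then 109 − 8x − 8x = 0, i.e. x = 109/16 = 6.8125.

6.8125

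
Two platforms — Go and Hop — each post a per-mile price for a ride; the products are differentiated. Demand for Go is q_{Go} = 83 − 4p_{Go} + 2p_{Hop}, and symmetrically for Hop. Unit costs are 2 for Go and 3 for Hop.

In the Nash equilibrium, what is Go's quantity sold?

53.2

Go's profit: π = (p_{Go} − 2)(83 − 4p_{Go} + 2p_{Hop}).
∂π/∂p_{Go} = 91 − 8p_{Go} + 2p_{Hop} = 0 ⇒ p_{Go} = 11.375 + 0.25p_{Hop}.
Similarly p_{Hop} = 11.875 + 0.25p_{Go}.
Substituting the second reaction function into the first: p_{Go} = 11.375 + 0.25(11.875 + 0.25p_{Go}), which gives 0.9375p_{Go} = 459/32 ⇒ p_{Go} = 15.3.
Then p_{Hop} = 11.875 + 0.25·15.3 = 15.7.
q_{Go} = 83 − 4·15.3 + 2·15.7 = 53.2.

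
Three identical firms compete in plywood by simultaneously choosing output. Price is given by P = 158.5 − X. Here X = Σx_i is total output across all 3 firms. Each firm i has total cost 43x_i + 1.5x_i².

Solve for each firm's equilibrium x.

A representative firm's profit is π_i = x_i(158.5 − X) − 43x_i − 1.5x_i², with X = x_i + Σ_{j≠i} x_j.
First-order condition: 115.5 − 5x_i − Σ_{j≠i} x_j = 0.
With identical firms, set every x_j = x: then 115.5 − 5x − 2x = 0, i.e. x = 115.5/7 = 16.5.

16.5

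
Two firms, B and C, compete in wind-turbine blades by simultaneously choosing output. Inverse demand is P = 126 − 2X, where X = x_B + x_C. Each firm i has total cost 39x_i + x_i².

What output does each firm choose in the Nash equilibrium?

10.875

Firm B's profit: π = x_B(126 − 2(x_B + x_C)) − 39x_B − x_B².
∂π/∂x_B = 87 − 6x_B − 2x_C = 0, so x_B = 14.5 − (1/3)x_C.
By symmetry x_C = x_B; substituting into the reaction function, (4/3)x_B = 14.5 and x_B = 10.875.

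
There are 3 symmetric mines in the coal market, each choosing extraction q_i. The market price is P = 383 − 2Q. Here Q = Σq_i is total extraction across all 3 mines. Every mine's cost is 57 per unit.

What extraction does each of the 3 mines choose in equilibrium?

40.75

A representative mine's profit is π_i = q_i(383 − 2Q) − 57q_i, with Q = q_i + Σ_{j≠i} q_j.
First-order condition: 326 − 4q_i − 2Σ_{j≠i} q_j = 0.
Imposing symmetry (q_j = q for all j) turns Σ_{j≠i} q_j into 2q, so 326 = 8q and q = 40.75.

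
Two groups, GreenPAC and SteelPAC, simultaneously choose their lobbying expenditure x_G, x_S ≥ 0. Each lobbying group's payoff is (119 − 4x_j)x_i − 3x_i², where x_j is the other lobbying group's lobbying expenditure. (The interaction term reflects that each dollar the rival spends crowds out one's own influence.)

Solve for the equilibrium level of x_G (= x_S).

11.9

GreenPAC's payoff is (119 − 4x_S)x_G − 3x_G².
∂π/∂x_G = 119 − 4x_S − 6x_G = 0, so x_G = 119/6 − (2/3)x_S.
The game is symmetric, so in equilibrium x_S = x_G: the reaction function gives (5/3)x_G = 119/6, hence x_G = 11.9.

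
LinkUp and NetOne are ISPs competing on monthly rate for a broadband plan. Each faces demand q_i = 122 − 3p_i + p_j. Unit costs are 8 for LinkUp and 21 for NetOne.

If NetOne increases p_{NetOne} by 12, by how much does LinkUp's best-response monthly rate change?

2

LinkUp's profit: π = (p_{LinkUp} − 8)(122 − 3p_{LinkUp} + p_{NetOne}).
∂π/∂p_{LinkUp} = 146 − 6p_{LinkUp} + p_{NetOne} = 0 ⇒ p_{LinkUp} = 73/3 + (1/6)p_{NetOne}.
The reaction-function slope is 1/6, so a 12-unit rise in p_{NetOne} moves p_{LinkUp} by 1/6 × 12 = 2. LinkUp's best response rises — the actions are strategic complements.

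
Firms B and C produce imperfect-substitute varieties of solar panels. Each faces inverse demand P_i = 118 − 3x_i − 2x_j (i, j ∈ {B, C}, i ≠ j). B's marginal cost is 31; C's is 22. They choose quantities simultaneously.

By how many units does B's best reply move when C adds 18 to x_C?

Firm B's profit: π = x_B(118 − 3x_B − 2x_C) − 31x_B.
∂π/∂x_B = 87 − 6x_B − 2x_C = 0 ⇒ x_B = 14.5 − (1/3)x_C.
The reaction-function slope is −1/3, so an 18-unit rise in x_C moves x_B by −1/3 × 18 = −6. B's best response falls — the actions are strategic substitutes.

-6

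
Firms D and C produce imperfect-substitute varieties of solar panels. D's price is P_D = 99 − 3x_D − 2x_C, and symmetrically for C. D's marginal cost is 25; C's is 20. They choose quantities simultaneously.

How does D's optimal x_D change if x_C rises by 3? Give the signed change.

-1

Firm D's profit: π = x_D(99 − 3x_D − 2x_C) − 25x_D.
∂π/∂x_D = 74 − 6x_D − 2x_C = 0 ⇒ x_D = 37/3 − (1/3)x_C.
The reaction-function slope is −1/3, so a 3-unit rise in x_C moves x_D by −1/3 × 3 = −1. D's best response falls — the actions are strategic substitutes.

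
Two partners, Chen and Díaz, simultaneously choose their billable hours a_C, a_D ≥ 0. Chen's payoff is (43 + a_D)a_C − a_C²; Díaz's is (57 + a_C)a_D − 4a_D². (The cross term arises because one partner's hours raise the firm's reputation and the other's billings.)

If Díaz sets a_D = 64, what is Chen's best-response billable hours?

53.5

Expanding Chen's payoff: 43a_C + a_Da_C − a_C².
∂π/∂a_C = 43 + a_D − 2a_C = 0, so a_C = 21.5 + 0.5a_D.
At a_D = 64: a_C = 21.5 + 0.5·64 = 53.5.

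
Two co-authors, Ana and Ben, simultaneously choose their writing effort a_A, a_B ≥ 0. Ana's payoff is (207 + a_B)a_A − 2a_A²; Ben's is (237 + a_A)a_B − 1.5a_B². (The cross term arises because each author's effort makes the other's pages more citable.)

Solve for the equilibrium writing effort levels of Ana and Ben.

Expanding Ana's payoff: 207a_A + a_Ba_A − 2a_A².
∂π/∂a_A = 207 + a_B − 4a_A = 0, so a_A = 51.75 + 0.25a_B.
Likewise for Ben: a_B = 79 + (1/3)a_A.
Plugging a_B into Ana's best response: a_A = 51.75 + 0.25(79 + (1/3)a_A) ⇒ (11/12)a_A = 71.5, so a_A = 78.
Then a_B = 79 + (1/3)·78 = 105.

78, 105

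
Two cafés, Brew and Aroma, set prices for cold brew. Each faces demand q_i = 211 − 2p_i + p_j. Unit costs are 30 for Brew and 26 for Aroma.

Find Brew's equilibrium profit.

7152.08

Brew's profit: π = (p_{Brew} − 30)(211 − 2p_{Brew} + p_{Aroma}).
∂π/∂p_{Brew} = 271 − 4p_{Brew} + p_{Aroma} = 0 ⇒ p_{Brew} = 67.75 + 0.25p_{Aroma}.
Similarly p_{Aroma} = 65.75 + 0.25p_{Brew}.
Plugging p_{Aroma} into Brew's best response: p_{Brew} = 67.75 + 0.25(65.75 + 0.25p_{Brew}) ⇒ 0.9375p_{Brew} = 84.1875, so p_{Brew} = 89.8.
Then p_{Aroma} = 65.75 + 0.25·89.8 = 88.2.
q_{Brew} = 211 − 2·89.8 + 88.2 = 119.6.
Profit = (89.8 − 30)·119.6 = 7152.08.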